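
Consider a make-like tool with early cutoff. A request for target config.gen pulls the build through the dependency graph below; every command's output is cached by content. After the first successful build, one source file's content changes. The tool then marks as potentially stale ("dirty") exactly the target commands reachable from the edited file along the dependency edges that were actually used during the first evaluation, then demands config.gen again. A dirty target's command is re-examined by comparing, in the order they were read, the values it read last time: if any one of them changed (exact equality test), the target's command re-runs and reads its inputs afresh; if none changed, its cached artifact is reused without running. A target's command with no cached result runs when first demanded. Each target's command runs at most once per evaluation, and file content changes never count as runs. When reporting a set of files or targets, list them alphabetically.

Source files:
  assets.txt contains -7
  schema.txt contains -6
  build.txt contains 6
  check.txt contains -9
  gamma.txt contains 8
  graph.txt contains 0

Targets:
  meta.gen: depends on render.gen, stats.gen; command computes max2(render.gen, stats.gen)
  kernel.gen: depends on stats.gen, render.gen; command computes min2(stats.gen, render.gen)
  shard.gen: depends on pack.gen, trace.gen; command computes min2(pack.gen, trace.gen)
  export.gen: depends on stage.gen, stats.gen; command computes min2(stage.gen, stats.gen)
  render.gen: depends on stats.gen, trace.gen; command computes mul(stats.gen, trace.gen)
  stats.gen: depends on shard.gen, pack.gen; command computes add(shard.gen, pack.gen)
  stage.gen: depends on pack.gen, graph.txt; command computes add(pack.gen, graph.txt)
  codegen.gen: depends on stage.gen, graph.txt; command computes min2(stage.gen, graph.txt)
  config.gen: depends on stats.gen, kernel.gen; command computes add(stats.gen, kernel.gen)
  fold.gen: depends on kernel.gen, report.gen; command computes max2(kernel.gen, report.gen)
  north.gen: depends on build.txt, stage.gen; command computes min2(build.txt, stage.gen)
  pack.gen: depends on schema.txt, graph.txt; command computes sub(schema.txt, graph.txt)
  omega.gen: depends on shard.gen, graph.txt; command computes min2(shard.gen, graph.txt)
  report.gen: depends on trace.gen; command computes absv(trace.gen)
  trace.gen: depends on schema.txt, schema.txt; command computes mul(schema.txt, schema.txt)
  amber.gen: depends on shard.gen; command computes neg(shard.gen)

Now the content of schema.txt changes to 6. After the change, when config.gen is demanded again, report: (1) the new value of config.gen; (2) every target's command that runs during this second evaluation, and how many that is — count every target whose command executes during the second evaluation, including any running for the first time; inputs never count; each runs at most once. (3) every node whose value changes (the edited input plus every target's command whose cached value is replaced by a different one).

First demand of the output computes:
  pack.gen = sub(-6, 0) = -6
  trace.gen = mul(-6, -6) = 36
  shard.gen = min2(-6, 36) = -6
  stats.gen = add(-6, -6) = -12
  render.gen = mul(-12, 36) = -432
  kernel.gen = min2(-12, -432) = -432
  config.gen = add(-12, -432) = -444

After the edit, cleaning proceeds:
  pack.gen: a read changed (schema.txt -6->6) — executes, giving 6.
  trace.gen: a read changed (schema.txt -6->6; schema.txt -6->6) — executes, giving 36 — identical to its old value.
  shard.gen: a read changed (pack.gen -6->6) — executes, giving 6.
  stats.gen: a read changed (shard.gen -6->6; pack.gen -6->6) — executes, giving 12.
  render.gen: a read changed (stats.gen -12->12) — executes, giving 432.
  kernel.gen: a read changed (stats.gen -12->12; render.gen -432->432) — executes, giving 12.
  config.gen: a read changed (stats.gen -12->12; kernel.gen -432->12) — executes, giving 24.

Demanding config.gen again yields 24.
7 target commands run: config.gen, kernel.gen, pack.gen, render.gen, shard.gen, stats.gen, trace.gen.
The nodes whose values change: config.gen, kernel.gen, pack.gen, render.gen, schema.txt, shard.gen, stats.gen.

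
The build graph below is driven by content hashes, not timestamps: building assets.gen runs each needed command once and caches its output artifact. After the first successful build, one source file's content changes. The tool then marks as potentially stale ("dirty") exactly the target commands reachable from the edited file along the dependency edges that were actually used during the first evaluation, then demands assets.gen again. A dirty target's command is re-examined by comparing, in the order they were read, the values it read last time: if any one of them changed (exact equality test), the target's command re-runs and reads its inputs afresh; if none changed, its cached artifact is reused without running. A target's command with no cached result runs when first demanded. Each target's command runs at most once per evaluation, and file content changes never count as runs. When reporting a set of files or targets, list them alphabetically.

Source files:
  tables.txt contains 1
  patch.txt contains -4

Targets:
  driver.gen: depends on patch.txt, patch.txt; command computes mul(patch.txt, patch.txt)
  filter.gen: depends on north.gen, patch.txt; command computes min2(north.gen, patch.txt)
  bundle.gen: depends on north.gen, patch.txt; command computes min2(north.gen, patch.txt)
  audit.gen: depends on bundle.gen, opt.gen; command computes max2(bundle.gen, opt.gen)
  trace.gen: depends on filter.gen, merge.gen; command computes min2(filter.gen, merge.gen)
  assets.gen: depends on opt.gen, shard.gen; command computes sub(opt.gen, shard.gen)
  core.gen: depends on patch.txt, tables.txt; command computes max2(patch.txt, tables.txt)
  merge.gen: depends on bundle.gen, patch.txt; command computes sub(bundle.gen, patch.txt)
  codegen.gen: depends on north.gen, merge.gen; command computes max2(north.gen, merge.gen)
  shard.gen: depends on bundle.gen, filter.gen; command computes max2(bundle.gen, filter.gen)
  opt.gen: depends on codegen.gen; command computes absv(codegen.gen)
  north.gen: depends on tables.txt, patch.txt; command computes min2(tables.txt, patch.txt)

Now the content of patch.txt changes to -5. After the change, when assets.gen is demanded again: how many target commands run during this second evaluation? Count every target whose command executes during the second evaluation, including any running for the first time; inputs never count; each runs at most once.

Run set: assets.gen, bundle.gen, codegen.gen, filter.gen, merge.gen, north.gen, shard.gen (7 run).
The important point: at opt.gen every value read last time is unchanged, so the dirty flag clears without a run.

Initial pass — values computed on the first demand:
  north.gen = min2(1, -4) = -4
  bundle.gen = min2(-4, -4) = -4
  filter.gen = min2(-4, -4) = -4
  merge.gen = sub(-4, -4) = 0
  codegen.gen = max2(-4, 0) = 0
  opt.gen = absv(0) = 0
  shard.gen = max2(-4, -4) = -4
  assets.gen = sub(0, -4) = 4

Second demand — change propagation:
  north.gen: re-runs because patch.txt -4->-5; new result -5.
  bundle.gen: re-runs because north.gen -4->-5; patch.txt -4->-5; new result -5.
  filter.gen: re-runs because north.gen -4->-5; patch.txt -4->-5; new result -5.
  merge.gen: re-runs because bundle.gen -4->-5; patch.txt -4->-5; new result 0 (unchanged).
  codegen.gen: re-runs because north.gen -4->-5; new result 0 (unchanged).
  opt.gen: re-examined; everything it read last time is the same (codegen.gen unchanged) — cache 0 kept, no run.
  shard.gen: re-runs because bundle.gen -4->-5; filter.gen -4->-5; new result -5.
  assets.gen: re-runs because shard.gen -4->-5; new result 5.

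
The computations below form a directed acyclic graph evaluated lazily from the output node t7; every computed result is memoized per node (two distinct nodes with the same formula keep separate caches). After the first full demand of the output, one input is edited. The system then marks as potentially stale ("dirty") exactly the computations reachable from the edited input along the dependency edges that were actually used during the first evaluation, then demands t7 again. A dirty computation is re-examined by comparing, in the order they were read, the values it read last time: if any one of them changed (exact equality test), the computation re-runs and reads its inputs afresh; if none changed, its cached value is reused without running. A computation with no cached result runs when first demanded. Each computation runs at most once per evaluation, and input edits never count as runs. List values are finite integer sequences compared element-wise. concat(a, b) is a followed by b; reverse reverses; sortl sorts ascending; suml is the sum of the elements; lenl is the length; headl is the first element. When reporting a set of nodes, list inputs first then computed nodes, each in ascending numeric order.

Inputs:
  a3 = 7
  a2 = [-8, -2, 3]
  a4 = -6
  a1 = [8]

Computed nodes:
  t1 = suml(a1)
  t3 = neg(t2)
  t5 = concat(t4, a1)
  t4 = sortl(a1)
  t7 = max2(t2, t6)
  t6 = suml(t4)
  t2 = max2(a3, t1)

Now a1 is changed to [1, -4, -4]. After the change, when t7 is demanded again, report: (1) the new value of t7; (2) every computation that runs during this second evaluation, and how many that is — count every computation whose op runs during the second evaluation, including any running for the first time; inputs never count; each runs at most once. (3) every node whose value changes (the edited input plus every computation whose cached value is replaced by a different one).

Demanding t7 again yields 7.
5 computations run: t1, t2, t4, t6, t7.
The nodes whose values change: a1, t1, t2, t4, t6, t7.

First demand of the output computes:
  t1 = suml([8]) = 8
  t2 = max2(7, 8) = 8
  t4 = sortl([8]) = [8]
  t6 = suml([8]) = 8
  t7 = max2(8, 8) = 8

After the edit, cleaning proceeds:
  t1: a read changed (a1 [8]->[1, -4, -4]) — executes, giving -7.
  t2: a read changed (t1 8->-7) — executes, giving 7.
  t4: a read changed (a1 [8]->[1, -4, -4]) — executes, giving [-4, -4, 1].
  t6: a read changed (t4 [8]->[-4, -4, 1]) — executes, giving -7.
  t7: a read changed (t2 8->7; t6 8->-7) — executes, giving 7.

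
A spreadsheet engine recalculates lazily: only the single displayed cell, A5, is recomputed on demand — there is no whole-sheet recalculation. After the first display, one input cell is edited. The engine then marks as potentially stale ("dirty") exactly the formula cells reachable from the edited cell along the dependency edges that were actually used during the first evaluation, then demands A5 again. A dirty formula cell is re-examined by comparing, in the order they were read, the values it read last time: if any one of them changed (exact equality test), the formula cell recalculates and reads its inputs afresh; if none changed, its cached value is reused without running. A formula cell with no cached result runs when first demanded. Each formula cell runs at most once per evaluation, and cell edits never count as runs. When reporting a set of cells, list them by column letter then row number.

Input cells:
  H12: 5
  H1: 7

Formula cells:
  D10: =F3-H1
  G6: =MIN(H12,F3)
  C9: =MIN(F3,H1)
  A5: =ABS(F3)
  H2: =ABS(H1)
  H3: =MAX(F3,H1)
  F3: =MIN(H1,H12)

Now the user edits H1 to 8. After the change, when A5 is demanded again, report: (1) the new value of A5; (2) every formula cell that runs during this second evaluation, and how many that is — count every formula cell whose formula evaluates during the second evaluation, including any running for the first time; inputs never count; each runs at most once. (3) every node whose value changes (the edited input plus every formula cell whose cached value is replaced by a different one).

First evaluation (everything demanded from the output):
  F3 = MIN(7, 5) = 5
  A5 = ABS(5) = 5

Propagation after the edit:
  F3: runs — H1 7->8; result 5 (same value as before).
  A5: checked — values it read are unchanged (F3 unchanged); reused cached 5 without running.

Key observation: the change is absorbed at F3 — it re-runs but produces the same value, and the output's value is unchanged.

New value of A5: 5.
Formula cells that run: F3 — 1 in total.
Values that change: H1.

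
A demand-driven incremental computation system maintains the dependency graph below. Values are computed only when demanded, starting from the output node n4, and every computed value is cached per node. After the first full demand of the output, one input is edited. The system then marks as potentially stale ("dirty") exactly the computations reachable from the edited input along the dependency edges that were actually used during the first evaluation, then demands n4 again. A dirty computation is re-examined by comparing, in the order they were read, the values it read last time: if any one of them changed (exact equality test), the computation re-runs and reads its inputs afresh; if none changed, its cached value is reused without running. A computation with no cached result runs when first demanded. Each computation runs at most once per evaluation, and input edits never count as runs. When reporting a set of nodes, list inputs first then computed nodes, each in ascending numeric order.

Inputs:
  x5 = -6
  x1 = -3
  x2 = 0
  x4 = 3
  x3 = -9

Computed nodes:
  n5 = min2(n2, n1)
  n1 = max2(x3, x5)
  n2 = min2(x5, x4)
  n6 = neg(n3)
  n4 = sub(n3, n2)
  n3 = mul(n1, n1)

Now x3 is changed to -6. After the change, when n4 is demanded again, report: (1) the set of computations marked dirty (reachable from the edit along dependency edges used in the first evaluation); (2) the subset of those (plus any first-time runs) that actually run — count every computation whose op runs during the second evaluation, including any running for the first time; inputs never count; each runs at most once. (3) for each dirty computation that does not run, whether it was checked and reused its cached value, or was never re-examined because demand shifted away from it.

First evaluation (everything demanded from the output):
  n1 = max2(-9, -6) = -6
  n2 = min2(-6, 3) = -6
  n3 = mul(-6, -6) = 36
  n4 = sub(36, -6) = 42

Propagation after the edit:
  n1: runs — x3 -9->-6; result -6 (same value as before).
  n3: checked — values it read are unchanged (n1 unchanged, n1 unchanged); reused cached 36 without running.
  n4: checked — values it read are unchanged (n3 unchanged, n2 unchanged); reused cached 42 without running.

Key observation: the change is absorbed at n1 — it re-runs but produces the same value, and the output's value is unchanged.

Marked dirty: n1, n3, n4.
Computations that run: n1 — 1 in total.
Checked but reused from cache: n3, n4.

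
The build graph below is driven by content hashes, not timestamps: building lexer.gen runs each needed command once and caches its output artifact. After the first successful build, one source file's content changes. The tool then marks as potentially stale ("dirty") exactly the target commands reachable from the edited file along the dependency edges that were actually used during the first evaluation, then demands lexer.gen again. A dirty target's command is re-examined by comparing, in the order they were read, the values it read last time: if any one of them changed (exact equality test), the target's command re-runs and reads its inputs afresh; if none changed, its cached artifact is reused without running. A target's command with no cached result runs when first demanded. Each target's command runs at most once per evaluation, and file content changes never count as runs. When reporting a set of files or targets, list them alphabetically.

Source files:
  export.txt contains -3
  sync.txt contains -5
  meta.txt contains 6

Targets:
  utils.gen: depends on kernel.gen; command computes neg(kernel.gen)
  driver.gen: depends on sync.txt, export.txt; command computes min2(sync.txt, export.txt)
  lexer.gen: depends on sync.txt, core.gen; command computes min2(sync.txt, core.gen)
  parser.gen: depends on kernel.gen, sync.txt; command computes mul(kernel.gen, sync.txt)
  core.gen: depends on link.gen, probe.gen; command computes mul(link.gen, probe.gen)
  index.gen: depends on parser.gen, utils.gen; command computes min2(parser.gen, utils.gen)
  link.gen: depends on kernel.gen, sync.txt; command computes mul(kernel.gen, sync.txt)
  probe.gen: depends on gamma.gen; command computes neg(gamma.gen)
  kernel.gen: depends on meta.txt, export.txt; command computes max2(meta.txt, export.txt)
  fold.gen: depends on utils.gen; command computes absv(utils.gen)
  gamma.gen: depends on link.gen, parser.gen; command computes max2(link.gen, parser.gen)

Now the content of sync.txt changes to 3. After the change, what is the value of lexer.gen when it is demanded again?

Initial pass — values computed on the first demand:
  kernel.gen = max2(6, -3) = 6
  link.gen = mul(6, -5) = -30
  parser.gen = mul(6, -5) = -30
  gamma.gen = max2(-30, -30) = -30
  probe.gen = neg(-30) = 30
  core.gen = mul(-30, 30) = -900
  lexer.gen = min2(-5, -900) = -900

Second demand — change propagation:
  link.gen: re-runs because sync.txt -5->3; new result 18.
  parser.gen: re-runs because sync.txt -5->3; new result 18.
  gamma.gen: re-runs because link.gen -30->18; parser.gen -30->18; new result 18.
  probe.gen: re-runs because gamma.gen -30->18; new result -18.
  core.gen: re-runs because link.gen -30->18; probe.gen 30->-18; new result -324.
  lexer.gen: re-runs because sync.txt -5->3; core.gen -900->-324; new result -324.

lexer.gen now evaluates to -324.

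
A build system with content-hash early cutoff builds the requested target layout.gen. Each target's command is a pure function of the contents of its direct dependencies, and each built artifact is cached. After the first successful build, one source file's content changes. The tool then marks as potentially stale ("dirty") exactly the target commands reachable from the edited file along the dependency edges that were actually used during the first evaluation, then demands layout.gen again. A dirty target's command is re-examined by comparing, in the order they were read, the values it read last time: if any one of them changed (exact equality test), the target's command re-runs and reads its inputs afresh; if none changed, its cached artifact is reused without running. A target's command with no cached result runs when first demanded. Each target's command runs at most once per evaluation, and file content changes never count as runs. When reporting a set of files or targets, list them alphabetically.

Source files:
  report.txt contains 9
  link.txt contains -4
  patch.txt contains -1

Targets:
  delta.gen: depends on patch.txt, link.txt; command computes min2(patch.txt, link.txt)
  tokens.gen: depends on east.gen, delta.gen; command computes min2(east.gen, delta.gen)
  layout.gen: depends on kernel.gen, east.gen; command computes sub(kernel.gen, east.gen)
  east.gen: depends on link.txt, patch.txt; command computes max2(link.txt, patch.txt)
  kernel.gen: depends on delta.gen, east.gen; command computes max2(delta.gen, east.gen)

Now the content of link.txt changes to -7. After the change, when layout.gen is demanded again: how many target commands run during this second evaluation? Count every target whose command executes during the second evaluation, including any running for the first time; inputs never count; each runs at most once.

Target commands that run: delta.gen, east.gen, kernel.gen — 3 in total.
Key observation: the cutoff stops propagation at layout.gen — its inputs' values are unchanged, so it reuses its cache.

First evaluation (everything demanded from the output):
  delta.gen = min2(-1, -4) = -4
  east.gen = max2(-4, -1) = -1
  kernel.gen = max2(-4, -1) = -1
  layout.gen = sub(-1, -1) = 0

Propagation after the edit:
  delta.gen: runs — link.txt -4->-7; result -7.
  east.gen: runs — link.txt -4->-7; result -1 (same value as before).
  kernel.gen: runs — delta.gen -4->-7; result -1 (same value as before).
  layout.gen: checked — values it read are unchanged (kernel.gen unchanged, east.gen unchanged); reused cached 0 without running.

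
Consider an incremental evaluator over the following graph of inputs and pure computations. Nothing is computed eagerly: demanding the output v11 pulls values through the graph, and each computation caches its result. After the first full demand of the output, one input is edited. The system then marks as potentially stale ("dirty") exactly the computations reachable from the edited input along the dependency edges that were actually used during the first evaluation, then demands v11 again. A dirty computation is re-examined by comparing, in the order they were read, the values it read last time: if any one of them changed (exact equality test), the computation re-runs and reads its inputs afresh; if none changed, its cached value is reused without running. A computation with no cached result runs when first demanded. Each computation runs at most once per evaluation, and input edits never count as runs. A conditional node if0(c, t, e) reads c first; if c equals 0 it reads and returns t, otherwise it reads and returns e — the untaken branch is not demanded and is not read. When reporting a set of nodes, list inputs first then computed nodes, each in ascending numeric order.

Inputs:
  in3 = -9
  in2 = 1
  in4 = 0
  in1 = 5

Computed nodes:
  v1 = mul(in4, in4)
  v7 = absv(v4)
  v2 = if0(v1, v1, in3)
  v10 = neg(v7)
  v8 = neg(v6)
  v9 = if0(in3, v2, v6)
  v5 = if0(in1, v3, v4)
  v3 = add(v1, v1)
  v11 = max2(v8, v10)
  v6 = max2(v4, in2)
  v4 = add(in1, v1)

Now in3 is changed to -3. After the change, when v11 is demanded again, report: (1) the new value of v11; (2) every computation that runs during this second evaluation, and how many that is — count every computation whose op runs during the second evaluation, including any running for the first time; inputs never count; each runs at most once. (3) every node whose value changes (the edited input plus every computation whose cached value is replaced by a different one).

Initial pass — values computed on the first demand:
  v1 = mul(0, 0) = 0
  v4 = add(5, 0) = 5
  v6 = max2(5, 1) = 5
  v7 = absv(5) = 5
  v8 = neg(5) = -5
  v10 = neg(5) = -5
  v11 = max2(-5, -5) = -5

Second demand — change propagation:
  no demanded computation ever read in3, so the edit dirties nothing and nothing runs.

The important point: nothing the output needs ever reads in3, so the edit is invisible to it.

v11 now evaluates to -5.
Run set: none (0 run).
Changed values: in3.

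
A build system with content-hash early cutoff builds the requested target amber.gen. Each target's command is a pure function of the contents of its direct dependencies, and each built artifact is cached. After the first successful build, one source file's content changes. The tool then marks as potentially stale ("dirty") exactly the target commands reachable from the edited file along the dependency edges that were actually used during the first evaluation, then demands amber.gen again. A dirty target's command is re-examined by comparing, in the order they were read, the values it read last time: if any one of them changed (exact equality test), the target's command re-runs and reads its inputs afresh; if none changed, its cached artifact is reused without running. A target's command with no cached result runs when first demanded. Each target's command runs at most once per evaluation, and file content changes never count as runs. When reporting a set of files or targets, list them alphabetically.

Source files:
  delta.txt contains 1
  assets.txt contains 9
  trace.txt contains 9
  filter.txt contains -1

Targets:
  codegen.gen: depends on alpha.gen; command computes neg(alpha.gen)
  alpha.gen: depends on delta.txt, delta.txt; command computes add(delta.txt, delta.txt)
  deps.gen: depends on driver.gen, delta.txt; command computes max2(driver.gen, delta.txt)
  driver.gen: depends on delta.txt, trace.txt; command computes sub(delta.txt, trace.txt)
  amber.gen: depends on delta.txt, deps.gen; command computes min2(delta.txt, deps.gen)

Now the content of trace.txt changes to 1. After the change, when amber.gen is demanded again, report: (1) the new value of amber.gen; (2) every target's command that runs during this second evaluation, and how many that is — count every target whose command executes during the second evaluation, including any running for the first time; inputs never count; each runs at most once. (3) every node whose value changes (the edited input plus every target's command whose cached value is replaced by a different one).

New value of amber.gen: 1.
Target commands that run: deps.gen, driver.gen — 2 in total.
Values that change: driver.gen, trace.txt.
Key observation: the change is absorbed at deps.gen — it re-runs but produces the same value, and the output's value is unchanged.

First evaluation (everything demanded from the output):
  driver.gen = sub(1, 9) = -8
  deps.gen = max2(-8, 1) = 1
  amber.gen = min2(1, 1) = 1

Propagation after the edit:
  driver.gen: runs — trace.txt 9->1; result 0.
  deps.gen: runs — driver.gen -8->0; result 1 (same value as before).
  amber.gen: checked — values it read are unchanged (delta.txt unchanged, deps.gen unchanged); reused cached 1 without running.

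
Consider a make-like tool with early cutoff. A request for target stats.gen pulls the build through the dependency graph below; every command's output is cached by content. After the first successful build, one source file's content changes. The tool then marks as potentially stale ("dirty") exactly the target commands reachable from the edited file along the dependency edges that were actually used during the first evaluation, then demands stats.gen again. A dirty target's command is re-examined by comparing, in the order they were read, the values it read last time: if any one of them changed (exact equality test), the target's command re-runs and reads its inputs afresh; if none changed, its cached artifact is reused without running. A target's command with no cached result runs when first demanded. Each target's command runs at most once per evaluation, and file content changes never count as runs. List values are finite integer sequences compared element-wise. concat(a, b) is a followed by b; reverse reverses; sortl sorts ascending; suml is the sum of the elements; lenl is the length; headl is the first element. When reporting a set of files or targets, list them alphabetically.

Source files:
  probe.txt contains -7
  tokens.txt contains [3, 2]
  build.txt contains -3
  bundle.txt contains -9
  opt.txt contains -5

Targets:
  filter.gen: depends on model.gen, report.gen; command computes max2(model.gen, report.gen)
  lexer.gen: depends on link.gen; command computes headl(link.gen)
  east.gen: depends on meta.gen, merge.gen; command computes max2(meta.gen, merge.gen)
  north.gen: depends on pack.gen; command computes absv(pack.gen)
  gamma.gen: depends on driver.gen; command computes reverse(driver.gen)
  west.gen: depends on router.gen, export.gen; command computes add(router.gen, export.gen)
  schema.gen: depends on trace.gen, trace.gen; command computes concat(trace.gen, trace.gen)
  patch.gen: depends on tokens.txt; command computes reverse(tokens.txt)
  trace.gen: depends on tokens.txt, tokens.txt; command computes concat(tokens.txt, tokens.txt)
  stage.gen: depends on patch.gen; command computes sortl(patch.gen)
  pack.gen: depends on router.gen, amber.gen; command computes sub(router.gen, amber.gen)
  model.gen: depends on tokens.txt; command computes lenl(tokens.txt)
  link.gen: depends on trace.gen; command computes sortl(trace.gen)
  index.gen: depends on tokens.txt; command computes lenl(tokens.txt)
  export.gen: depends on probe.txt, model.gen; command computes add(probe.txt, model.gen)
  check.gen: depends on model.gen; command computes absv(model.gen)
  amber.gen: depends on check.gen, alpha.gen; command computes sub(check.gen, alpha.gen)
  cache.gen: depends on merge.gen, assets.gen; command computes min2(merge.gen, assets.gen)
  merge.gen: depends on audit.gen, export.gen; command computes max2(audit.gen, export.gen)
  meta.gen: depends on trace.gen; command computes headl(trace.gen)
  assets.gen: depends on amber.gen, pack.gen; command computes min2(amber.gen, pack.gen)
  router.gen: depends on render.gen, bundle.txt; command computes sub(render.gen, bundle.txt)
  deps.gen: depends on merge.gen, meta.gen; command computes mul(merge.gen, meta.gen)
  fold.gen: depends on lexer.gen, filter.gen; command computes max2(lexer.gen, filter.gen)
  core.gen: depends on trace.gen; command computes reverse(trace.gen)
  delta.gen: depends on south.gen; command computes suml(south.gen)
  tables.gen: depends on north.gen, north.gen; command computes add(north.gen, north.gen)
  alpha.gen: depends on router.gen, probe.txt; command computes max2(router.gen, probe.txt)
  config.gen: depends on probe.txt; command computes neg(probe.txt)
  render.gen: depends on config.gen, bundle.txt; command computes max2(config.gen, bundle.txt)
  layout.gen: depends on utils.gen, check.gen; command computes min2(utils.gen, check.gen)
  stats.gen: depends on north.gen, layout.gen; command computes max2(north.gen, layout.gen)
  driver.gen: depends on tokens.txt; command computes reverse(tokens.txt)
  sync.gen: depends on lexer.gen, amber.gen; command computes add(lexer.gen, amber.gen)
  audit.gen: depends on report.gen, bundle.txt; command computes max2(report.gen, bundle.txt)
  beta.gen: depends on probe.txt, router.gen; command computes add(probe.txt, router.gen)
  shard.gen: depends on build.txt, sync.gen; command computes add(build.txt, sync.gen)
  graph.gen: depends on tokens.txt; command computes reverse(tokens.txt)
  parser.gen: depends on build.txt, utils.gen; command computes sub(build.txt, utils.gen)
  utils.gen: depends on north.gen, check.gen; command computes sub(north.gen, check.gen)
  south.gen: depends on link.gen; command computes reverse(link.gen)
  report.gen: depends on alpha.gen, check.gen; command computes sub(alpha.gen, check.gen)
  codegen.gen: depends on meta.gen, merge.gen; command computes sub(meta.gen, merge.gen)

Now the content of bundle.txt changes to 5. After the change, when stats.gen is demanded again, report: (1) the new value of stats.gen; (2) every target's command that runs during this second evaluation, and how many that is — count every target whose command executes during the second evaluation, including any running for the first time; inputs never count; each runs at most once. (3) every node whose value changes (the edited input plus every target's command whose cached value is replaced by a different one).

First demand of the output computes:
  config.gen = neg(-7) = 7
  model.gen = lenl([3, 2]) = 2
  check.gen = absv(2) = 2
  render.gen = max2(7, -9) = 7
  router.gen = sub(7, -9) = 16
  alpha.gen = max2(16, -7) = 16
  amber.gen = sub(2, 16) = -14
  pack.gen = sub(16, -14) = 30
  north.gen = absv(30) = 30
  utils.gen = sub(30, 2) = 28
  layout.gen = min2(28, 2) = 2
  stats.gen = max2(30, 2) = 30

After the edit, cleaning proceeds:
  render.gen: a read changed (bundle.txt -9->5) — executes, giving 7 — identical to its old value.
  router.gen: a read changed (bundle.txt -9->5) — executes, giving 2.
  alpha.gen: a read changed (router.gen 16->2) — executes, giving 2.
  amber.gen: a read changed (alpha.gen 16->2) — executes, giving 0.
  pack.gen: a read changed (router.gen 16->2; amber.gen -14->0) — executes, giving 2.
  north.gen: a read changed (pack.gen 30->2) — executes, giving 2.
  utils.gen: a read changed (north.gen 30->2) — executes, giving 0.
  layout.gen: a read changed (utils.gen 28->0) — executes, giving 0.
  stats.gen: a read changed (north.gen 30->2; layout.gen 2->0) — executes, giving 2.

Demanding stats.gen again yields 2.
9 target commands run: alpha.gen, amber.gen, layout.gen, north.gen, pack.gen, render.gen, router.gen, stats.gen, utils.gen.
The nodes whose values change: alpha.gen, amber.gen, bundle.txt, layout.gen, north.gen, pack.gen, router.gen, stats.gen, utils.gen.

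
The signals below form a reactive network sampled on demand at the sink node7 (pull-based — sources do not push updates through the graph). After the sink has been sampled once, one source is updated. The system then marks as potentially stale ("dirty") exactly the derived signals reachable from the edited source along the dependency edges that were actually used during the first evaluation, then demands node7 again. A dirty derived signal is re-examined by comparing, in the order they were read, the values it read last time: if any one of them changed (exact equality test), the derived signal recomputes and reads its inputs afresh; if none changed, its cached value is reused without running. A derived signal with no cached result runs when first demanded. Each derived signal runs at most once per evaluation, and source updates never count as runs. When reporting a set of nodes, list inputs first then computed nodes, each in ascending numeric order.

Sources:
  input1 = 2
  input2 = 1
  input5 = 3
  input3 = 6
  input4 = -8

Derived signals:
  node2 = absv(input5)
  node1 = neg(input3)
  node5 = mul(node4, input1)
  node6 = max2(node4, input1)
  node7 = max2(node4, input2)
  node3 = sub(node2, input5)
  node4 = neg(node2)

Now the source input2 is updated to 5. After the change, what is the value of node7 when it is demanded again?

Initial pass — values computed on the first demand:
  node2 = absv(3) = 3
  node4 = neg(3) = -3
  node7 = max2(-3, 1) = 1

Second demand — change propagation:
  node7: re-runs because input2 1->5; new result 5.

node7 now evaluates to 5.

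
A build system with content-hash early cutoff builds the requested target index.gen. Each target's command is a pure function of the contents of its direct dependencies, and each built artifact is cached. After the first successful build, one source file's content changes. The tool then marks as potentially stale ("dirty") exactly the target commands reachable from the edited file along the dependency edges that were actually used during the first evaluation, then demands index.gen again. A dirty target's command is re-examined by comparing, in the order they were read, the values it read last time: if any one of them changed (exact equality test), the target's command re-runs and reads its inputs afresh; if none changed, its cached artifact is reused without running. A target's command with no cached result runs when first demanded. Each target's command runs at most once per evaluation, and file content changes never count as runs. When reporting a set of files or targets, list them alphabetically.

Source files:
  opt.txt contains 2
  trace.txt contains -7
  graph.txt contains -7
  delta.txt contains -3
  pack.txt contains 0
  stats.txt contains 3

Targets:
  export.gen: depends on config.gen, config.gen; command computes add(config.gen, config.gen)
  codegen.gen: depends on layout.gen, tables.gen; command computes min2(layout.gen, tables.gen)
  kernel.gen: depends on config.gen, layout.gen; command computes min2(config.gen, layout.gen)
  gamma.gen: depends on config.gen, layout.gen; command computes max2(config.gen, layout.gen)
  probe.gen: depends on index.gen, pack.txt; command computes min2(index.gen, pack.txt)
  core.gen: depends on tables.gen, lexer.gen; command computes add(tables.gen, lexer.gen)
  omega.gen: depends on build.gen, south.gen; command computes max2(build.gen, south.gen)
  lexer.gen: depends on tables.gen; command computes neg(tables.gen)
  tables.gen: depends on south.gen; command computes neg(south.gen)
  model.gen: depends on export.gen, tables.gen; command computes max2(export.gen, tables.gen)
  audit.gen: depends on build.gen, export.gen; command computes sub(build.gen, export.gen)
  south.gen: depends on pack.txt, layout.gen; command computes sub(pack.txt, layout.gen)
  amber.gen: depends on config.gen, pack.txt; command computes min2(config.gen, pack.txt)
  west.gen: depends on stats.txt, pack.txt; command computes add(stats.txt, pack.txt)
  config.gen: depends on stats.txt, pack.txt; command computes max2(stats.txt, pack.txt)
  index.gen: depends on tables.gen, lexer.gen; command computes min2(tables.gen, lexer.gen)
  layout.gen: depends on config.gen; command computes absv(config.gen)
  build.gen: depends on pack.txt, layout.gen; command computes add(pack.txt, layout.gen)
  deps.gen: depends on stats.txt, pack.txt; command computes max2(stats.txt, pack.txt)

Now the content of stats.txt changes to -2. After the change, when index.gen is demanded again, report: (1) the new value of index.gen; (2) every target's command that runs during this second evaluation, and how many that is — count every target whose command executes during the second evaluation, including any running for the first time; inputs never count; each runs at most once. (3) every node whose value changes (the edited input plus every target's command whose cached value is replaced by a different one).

First evaluation (everything demanded from the output):
  config.gen = max2(3, 0) = 3
  layout.gen = absv(3) = 3
  south.gen = sub(0, 3) = -3
  tables.gen = neg(-3) = 3
  lexer.gen = neg(3) = -3
  index.gen = min2(3, -3) = -3

Propagation after the edit:
  config.gen: runs — stats.txt 3->-2; result 0.
  layout.gen: runs — config.gen 3->0; result 0.
  south.gen: runs — layout.gen 3->0; result 0.
  tables.gen: runs — south.gen -3->0; result 0.
  lexer.gen: runs — tables.gen 3->0; result 0.
  index.gen: runs — tables.gen 3->0; lexer.gen -3->0; result 0.

New value of index.gen: 0.
Target commands that run: config.gen, index.gen, layout.gen, lexer.gen, south.gen, tables.gen — 6 in total.
Values that change: config.gen, index.gen, layout.gen, lexer.gen, south.gen, stats.txt, tables.gen.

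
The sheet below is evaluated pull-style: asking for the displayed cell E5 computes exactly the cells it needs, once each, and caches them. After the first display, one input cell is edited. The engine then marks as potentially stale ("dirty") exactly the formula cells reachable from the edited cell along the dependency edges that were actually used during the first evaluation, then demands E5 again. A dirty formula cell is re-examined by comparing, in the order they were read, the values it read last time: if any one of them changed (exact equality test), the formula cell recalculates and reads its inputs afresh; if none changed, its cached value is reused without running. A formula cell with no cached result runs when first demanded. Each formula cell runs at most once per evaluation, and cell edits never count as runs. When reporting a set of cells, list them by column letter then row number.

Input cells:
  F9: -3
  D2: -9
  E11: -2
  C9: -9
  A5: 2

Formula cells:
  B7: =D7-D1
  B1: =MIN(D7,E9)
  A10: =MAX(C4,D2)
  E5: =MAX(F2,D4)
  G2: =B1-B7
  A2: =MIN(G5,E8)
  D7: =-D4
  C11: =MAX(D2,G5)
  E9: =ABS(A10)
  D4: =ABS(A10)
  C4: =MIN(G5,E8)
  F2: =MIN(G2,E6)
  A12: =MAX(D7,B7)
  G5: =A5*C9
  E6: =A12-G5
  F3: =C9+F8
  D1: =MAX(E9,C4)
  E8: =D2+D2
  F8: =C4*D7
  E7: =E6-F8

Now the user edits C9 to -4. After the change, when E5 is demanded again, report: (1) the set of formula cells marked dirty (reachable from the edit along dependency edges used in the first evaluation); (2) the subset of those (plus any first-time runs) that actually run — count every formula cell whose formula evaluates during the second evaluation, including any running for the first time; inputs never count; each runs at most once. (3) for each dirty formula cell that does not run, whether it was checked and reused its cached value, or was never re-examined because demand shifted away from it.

The edit dirties: A10, A12, B1, B7, C4, D1, D4, D7, E5, E6, E9, F2, G2, G5.
5 formula cells run: C4, E5, E6, F2, G5.
Cache hits after checking: A10, A12, B1, B7, D1, D4, D7, E9, G2.
Note where the cutoff bites: A10 is checked, finds nothing changed, and keeps its cache.

First demand of the output computes:
  E8 = -9 + -9 = -18
  G5 = 2 * -9 = -18
  C4 = MIN(-18, -18) = -18
  A10 = MAX(-18, -9) = -9
  D4 = ABS(-9) = 9
  D7 = -(9) = -9
  E9 = ABS(-9) = 9
  B1 = MIN(-9, 9) = -9
  D1 = MAX(9, -18) = 9
  B7 = -9 - 9 = -18
  A12 = MAX(-9, -18) = -9
  E6 = -9 - -18 = 9
  G2 = -9 - -18 = 9
  F2 = MIN(9, 9) = 9
  E5 = MAX(9, 9) = 9

After the edit, cleaning proceeds:
  G5: a read changed (C9 -9->-4) — executes, giving -8.
  C4: a read changed (G5 -18->-8) — executes, giving -18 — identical to its old value.
  A10: dirty, but its reads are unchanged (C4 unchanged, D2 unchanged); cached -9 stands.
  D4: dirty, but its reads are unchanged (A10 unchanged); cached 9 stands.
  D7: dirty, but its reads are unchanged (D4 unchanged); cached -9 stands.
  E9: dirty, but its reads are unchanged (A10 unchanged); cached 9 stands.
  B1: dirty, but its reads are unchanged (D7 unchanged, E9 unchanged); cached -9 stands.
  D1: dirty, but its reads are unchanged (E9 unchanged, C4 unchanged); cached 9 stands.
  B7: dirty, but its reads are unchanged (D7 unchanged, D1 unchanged); cached -18 stands.
  A12: dirty, but its reads are unchanged (D7 unchanged, B7 unchanged); cached -9 stands.
  E6: a read changed (G5 -18->-8) — executes, giving -1.
  G2: dirty, but its reads are unchanged (B1 unchanged, B7 unchanged); cached 9 stands.
  F2: a read changed (E6 9->-1) — executes, giving -1.
  E5: a read changed (F2 9->-1) — executes, giving 9 — identical to its old value.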